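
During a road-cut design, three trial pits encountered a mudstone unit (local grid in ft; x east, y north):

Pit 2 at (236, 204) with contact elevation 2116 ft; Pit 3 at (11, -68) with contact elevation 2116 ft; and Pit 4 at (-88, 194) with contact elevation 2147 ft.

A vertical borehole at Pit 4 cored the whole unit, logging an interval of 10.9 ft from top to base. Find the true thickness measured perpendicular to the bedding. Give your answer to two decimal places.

10.81 ft

Let the plane be z = a·x + b·y + c.
Pit 3−Pit 2: −225a − 272b = 0;  Pit 4−Pit 2: −324a − 10b = 31.
Solving gives a = −0.09819, b = 0.08122.
|∇z| = √(a²+b²) = 0.12742, so dip δ = arctan(0.12742) = 7.26°.
True thickness = vertical thickness × cos δ = 10.9 × cos 7.26° = 10.81 ft.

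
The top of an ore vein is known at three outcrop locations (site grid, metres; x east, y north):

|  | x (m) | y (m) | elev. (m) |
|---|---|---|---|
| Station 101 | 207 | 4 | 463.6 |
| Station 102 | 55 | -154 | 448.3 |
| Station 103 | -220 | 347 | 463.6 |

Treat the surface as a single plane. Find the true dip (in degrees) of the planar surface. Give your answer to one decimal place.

Two edge vectors: Station 101→Station 102 = (-152, -158, -15.3), Station 101→Station 103 = (-427, 343, 0).
Normal n = (Station 101→Station 102) × (Station 101→Station 103) = (5247.9, 6533.1, -119602).
So ∂z/∂x = −n_x/n_z = 0.04388 and ∂z/∂y = −n_y/n_z = 0.05462.
Gradient magnitude |∇z| = √(a² + b²) = √(0.00193 + 0.00298) = 0.07006.
True dip = arctan(0.07006) = 4.0°, dipping toward SW (azimuth ≈ 219°).

4.0°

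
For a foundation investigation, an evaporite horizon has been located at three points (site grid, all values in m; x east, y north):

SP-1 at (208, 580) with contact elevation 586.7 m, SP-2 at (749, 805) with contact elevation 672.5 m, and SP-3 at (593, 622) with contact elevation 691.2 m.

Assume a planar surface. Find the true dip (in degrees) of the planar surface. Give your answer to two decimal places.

Let the plane be z = a·x + b·y + c.
SP-2−SP-1: 541a + 225b = 85.8;  SP-3−SP-1: 385a + 42b = 104.5.
Solving gives a = 0.31155, b = −0.36777.
Gradient magnitude |∇z| = √(a² + b²) = √(0.09706 + 0.13525) = 0.48199.
True dip = arctan(0.48199) = 25.73°, dipping toward NW (azimuth ≈ 320°).

25.73°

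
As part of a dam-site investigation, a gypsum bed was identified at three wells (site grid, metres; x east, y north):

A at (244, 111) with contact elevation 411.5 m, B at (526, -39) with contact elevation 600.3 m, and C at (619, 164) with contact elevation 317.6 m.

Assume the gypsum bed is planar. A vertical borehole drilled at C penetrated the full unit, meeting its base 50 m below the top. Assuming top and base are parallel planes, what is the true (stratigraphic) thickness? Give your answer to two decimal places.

29.51 m

Let the plane be z = a·x + b·y + c.
B−A: 282a − 150b = 188.8;  C−A: 375a + 53b = −93.9.
Solving gives a = −0.05729, b = −1.36637.
|∇z| = √(a²+b²) = 1.36757, so dip δ = arctan(1.36757) = 53.82°.
True thickness = vertical thickness × cos δ = 50 × cos 53.82° = 29.51 m.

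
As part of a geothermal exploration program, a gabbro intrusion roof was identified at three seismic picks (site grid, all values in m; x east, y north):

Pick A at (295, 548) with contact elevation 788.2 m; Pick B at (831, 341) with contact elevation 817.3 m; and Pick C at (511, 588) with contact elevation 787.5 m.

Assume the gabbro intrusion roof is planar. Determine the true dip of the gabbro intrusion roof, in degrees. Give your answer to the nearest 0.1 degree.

5.8°

Two edge vectors: Pick A→Pick B = (536, -207, 29.1), Pick A→Pick C = (216, 40, -0.7).
Normal n = (Pick A→Pick B) × (Pick A→Pick C) = (-1019.1, 6660.8, 66152).
So ∂z/∂x = −n_x/n_z = 0.01541 and ∂z/∂y = −n_y/n_z = −0.10069.
Gradient magnitude |∇z| = √(a² + b²) = √(0.00024 + 0.01014) = 0.10186.
True dip = arctan(0.10186) = 5.8°, dipping toward N (azimuth ≈ 351°).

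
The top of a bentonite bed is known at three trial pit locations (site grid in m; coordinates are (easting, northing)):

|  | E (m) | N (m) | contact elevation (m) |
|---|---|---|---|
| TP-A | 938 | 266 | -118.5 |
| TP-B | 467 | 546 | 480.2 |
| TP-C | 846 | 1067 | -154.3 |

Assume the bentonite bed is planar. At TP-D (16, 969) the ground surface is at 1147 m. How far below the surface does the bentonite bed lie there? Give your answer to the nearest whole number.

125 m

Let the plane be z = a·E + b·N + c.
TP-B−TP-A: −471a + 280b = 598.7;  TP-C−TP-A: −92a + 801b = −35.8.
Solving gives a = −1.39279, b = −0.20467.
Then c = -118.5 − a·938 − b·266 = 1242.38.
At (16, 969): z_contact = −22.3 − 198.3 + 1242.38 = 1021.8 m.
Depth below ground = 1147 − 1021.8 = 125 m.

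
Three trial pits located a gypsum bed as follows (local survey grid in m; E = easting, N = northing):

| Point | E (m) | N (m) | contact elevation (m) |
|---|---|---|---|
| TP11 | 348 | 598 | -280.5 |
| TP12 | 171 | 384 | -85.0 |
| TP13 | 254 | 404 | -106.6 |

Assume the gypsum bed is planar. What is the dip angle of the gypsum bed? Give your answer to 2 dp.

Two edge vectors: TP11→TP12 = (-177, -214, 195.5), TP11→TP13 = (-94, -194, 173.9).
Normal n = (TP11→TP12) × (TP11→TP13) = (712.4, 12403.3, 14222).
So ∂z/∂E = −n_x/n_z = −0.05009 and ∂z/∂N = −n_y/n_z = −0.87212.
Gradient magnitude |∇z| = √(a² + b²) = √(0.00251 + 0.76059) = 0.87356.
True dip = arctan(0.87356) = 41.14°, dipping toward N (azimuth ≈ 003°).

41.14°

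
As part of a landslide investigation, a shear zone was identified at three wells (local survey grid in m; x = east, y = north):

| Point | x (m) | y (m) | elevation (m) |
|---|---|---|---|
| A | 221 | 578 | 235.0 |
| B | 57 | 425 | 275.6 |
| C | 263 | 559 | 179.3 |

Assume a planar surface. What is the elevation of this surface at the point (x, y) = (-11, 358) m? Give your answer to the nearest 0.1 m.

289.7 m

Two edge vectors: A→B = (-164, -153, 40.6), A→C = (42, -19, -55.7).
Normal n = (A→B) × (A→C) = (9293.5, -7429.6, 9542).
So ∂z/∂x = −n_x/n_z = −0.97396 and ∂z/∂y = −n_y/n_z = 0.77862.
Intercept c from A: 235 + 215.24 − 450.04 = 0.20.
At (-11, 358): z = 10.7 + 278.7 + 0.20 = 289.7 m.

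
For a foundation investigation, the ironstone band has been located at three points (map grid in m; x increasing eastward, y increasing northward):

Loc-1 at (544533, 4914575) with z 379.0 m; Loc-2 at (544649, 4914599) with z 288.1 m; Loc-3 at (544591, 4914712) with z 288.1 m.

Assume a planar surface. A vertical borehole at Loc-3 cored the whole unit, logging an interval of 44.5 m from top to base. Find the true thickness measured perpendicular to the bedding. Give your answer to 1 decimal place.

34.8 m

Two edge vectors: Loc-1→Loc-2 = (116, 24, -90.9), Loc-1→Loc-3 = (58, 137, -90.9).
Normal n = (Loc-1→Loc-2) × (Loc-1→Loc-3) = (10271.7, 5272.2, 14500).
So ∂z/∂x = −n_x/n_z = −0.70839 and ∂z/∂y = −n_y/n_z = −0.36360.
|∇z| = √(a²+b²) = 0.79626, so dip δ = arctan(0.79626) = 38.53°.
True thickness = vertical thickness × cos δ = 44.5 × cos 38.53° = 34.8 m.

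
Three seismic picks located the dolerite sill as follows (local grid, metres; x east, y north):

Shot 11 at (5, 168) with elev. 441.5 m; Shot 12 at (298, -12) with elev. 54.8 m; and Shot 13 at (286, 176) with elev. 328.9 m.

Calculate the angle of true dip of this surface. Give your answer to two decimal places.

56.25°

Two edge vectors: Shot 11→Shot 12 = (293, -180, -386.7), Shot 11→Shot 13 = (281, 8, -112.6).
Normal n = (Shot 11→Shot 12) × (Shot 11→Shot 13) = (23361.6, -75670.9, 52924).
So ∂z/∂x = −n_x/n_z = −0.44142 and ∂z/∂y = −n_y/n_z = 1.42980.
Gradient magnitude |∇z| = √(a² + b²) = √(0.19485 + 2.04434) = 1.49639.
True dip = arctan(1.49639) = 56.25°, dipping toward SSE (azimuth ≈ 163°).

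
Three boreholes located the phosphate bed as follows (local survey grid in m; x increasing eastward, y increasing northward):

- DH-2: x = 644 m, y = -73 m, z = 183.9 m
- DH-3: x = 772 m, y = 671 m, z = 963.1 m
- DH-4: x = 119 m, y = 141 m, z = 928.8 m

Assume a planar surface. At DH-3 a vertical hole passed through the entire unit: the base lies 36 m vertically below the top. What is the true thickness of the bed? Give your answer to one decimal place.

Two edge vectors: DH-2→DH-3 = (128, 744, 779.2), DH-2→DH-4 = (-525, 214, 744.9).
Normal n = (DH-2→DH-3) × (DH-2→DH-4) = (387456.8, -504427.2, 417992).
So ∂z/∂x = −n_x/n_z = −0.92695 and ∂z/∂y = −n_y/n_z = 1.20679.
|∇z| = √(a²+b²) = 1.52170, so dip δ = arctan(1.52170) = 56.69°.
True thickness = vertical thickness × cos δ = 36 × cos 56.69° = 19.8 m.

19.8 m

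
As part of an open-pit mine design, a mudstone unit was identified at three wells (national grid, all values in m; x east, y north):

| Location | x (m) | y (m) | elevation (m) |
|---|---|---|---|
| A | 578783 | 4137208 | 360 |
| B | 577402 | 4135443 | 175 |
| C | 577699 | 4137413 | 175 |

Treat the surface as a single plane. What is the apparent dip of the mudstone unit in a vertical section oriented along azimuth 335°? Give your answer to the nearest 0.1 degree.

Two edge vectors: A→B = (-1381, -1765, -185), A→C = (-1084, 205, -185).
Normal n = (A→B) × (A→C) = (364450, -54945, -2196365).
So ∂z/∂x = −n_x/n_z = 0.16593 and ∂z/∂y = −n_y/n_z = −0.02502.
Unit vector along 335° is (sin 335°, cos 335°) = (-0.4226, 0.9063).
Slope in that direction = a·(-0.4226) + b·(0.9063) = −0.09280.
Apparent dip = arctan|0.09280| = 5.3° (true dip is 9.5°, so apparent ≤ true as expected).

5.3°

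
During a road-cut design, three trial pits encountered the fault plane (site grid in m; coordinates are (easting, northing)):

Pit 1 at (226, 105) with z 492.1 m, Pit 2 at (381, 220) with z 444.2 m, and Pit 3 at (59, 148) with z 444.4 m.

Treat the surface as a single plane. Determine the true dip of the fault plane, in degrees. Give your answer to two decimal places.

31.36°

Two edge vectors: Pit 1→Pit 2 = (155, 115, -47.9), Pit 1→Pit 3 = (-167, 43, -47.7).
Normal n = (Pit 1→Pit 2) × (Pit 1→Pit 3) = (-3425.8, 15392.8, 25870).
So ∂z/∂E = −n_x/n_z = 0.13242 and ∂z/∂N = −n_y/n_z = −0.59501.
Gradient magnitude |∇z| = √(a² + b²) = √(0.01754 + 0.35403) = 0.60956.
True dip = arctan(0.60956) = 31.36°, dipping toward NNW (azimuth ≈ 347°).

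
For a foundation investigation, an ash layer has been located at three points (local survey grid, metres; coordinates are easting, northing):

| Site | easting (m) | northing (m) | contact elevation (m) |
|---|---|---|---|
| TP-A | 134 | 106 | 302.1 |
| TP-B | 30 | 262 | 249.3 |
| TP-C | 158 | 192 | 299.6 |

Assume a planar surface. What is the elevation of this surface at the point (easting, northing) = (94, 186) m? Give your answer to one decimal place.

Let the plane be z = a·easting + b·northing + c.
TP-B−TP-A: −104a + 156b = −52.8;  TP-C−TP-A: 24a + 86b = −2.5.
Solving gives a = 0.32714, b = −0.12037.
Then c = 302.1 − a·134 − b·106 = 271.02.
At (94, 186): z = 30.8 − 22.4 + 271.02 = 279.4 m.

279.4 m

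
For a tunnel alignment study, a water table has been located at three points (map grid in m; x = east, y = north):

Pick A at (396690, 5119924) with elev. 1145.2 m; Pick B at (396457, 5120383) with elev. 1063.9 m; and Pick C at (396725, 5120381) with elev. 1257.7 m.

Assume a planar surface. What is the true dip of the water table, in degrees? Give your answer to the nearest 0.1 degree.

36.8°

Let the plane be z = a·x + b·y + c.
Pick B−Pick A: −233a + 459b = −81.3;  Pick C−Pick A: 35a + 457b = 112.5.
Solving gives a = 0.72456, b = 0.19068.
Gradient magnitude |∇z| = √(a² + b²) = √(0.52498 + 0.03636) = 0.74923.
True dip = arctan(0.74923) = 36.8°, dipping toward WSW (azimuth ≈ 255°).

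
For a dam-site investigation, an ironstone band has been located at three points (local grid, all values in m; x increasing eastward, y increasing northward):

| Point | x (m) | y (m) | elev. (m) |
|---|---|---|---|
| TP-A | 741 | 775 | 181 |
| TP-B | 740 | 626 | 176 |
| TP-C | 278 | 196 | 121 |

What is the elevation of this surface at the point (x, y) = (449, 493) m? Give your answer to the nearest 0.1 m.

Let the plane be z = a·x + b·y + c.
TP-B−TP-A: −1a − 149b = −5;  TP-C−TP-A: −463a − 579b = −60.
Solving gives a = 0.08837, b = 0.03296.
Then c = 181 − a·741 − b·775 = 89.97.
At (449, 493): z = 39.7 + 16.3 + 89.97 = 145.9 m.

145.9 m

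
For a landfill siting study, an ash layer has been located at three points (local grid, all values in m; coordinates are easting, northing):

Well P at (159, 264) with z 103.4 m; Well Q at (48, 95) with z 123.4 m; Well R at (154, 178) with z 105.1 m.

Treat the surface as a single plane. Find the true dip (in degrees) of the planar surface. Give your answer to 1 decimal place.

9.4°

Two edge vectors: Well P→Well Q = (-111, -169, 20), Well P→Well R = (-5, -86, 1.7).
Normal n = (Well P→Well Q) × (Well P→Well R) = (1432.7, 88.7, 8701).
So ∂z/∂easting = −n_x/n_z = −0.16466 and ∂z/∂northing = −n_y/n_z = −0.01019.
Gradient magnitude |∇z| = √(a² + b²) = √(0.02711 + 0.00010) = 0.16497.
True dip = arctan(0.16497) = 9.4°, dipping toward E (azimuth ≈ 086°).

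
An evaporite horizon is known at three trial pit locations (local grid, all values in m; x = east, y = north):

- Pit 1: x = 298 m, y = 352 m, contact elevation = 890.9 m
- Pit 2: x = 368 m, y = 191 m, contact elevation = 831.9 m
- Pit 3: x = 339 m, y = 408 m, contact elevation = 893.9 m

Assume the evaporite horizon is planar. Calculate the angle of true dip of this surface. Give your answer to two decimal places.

20.13°

Let the plane be z = a·x + b·y + c.
Pit 2−Pit 1: 70a − 161b = −59;  Pit 3−Pit 1: 41a + 56b = 3.
Solving gives a = −0.26813, b = 0.24988.
Gradient magnitude |∇z| = √(a² + b²) = √(0.07189 + 0.06244) = 0.36652.
True dip = arctan(0.36652) = 20.13°, dipping toward SE (azimuth ≈ 133°).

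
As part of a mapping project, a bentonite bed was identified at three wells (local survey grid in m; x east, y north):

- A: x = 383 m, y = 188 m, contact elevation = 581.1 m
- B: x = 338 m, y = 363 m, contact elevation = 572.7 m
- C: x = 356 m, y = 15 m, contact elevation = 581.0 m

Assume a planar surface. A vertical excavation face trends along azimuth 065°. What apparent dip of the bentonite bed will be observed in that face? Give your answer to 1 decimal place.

Two edge vectors: A→B = (-45, 175, -8.4), A→C = (-27, -173, -0.1).
Normal n = (A→B) × (A→C) = (-1470.7, 222.3, 12510).
So ∂z/∂x = −n_x/n_z = 0.11756 and ∂z/∂y = −n_y/n_z = −0.01777.
Unit vector along 065° is (sin 65°, cos 65°) = (0.9063, 0.4226).
Slope in that direction = a·(0.9063) + b·(0.4226) = 0.09904.
Apparent dip = arctan|0.09904| = 5.7° (true dip is 6.8°, so apparent ≤ true as expected).

5.7°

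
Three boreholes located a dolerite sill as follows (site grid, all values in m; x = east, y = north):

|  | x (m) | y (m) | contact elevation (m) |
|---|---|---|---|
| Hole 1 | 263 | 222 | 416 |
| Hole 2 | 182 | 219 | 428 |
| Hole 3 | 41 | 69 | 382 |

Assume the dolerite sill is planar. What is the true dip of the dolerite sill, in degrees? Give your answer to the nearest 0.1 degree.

26.1°

Let the plane be z = a·x + b·y + c.
Hole 2−Hole 1: −81a − 3b = 12;  Hole 3−Hole 1: −222a − 153b = −34.
Solving gives a = −0.16526, b = 0.46201.
Gradient magnitude |∇z| = √(a² + b²) = √(0.02731 + 0.21345) = 0.49068.
True dip = arctan(0.49068) = 26.1°, dipping toward SSE (azimuth ≈ 160°).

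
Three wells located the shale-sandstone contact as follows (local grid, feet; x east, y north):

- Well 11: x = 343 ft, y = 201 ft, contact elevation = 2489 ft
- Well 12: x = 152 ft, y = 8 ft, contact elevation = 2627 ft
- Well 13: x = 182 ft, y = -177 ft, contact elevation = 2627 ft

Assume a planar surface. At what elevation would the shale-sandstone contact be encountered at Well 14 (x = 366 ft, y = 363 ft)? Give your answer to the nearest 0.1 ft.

Let the plane be z = a·x + b·y + c.
Well 12−Well 11: −191a − 193b = 138;  Well 13−Well 11: −161a − 378b = 138.
Solving gives a = −0.62079, b = −0.10067.
Then c = 2489 − a·343 − b·201 = 2722.17.
At (366, 363): z = −227.2 − 36.5 + 2722.17 = 2458.4 ft.

2458.4 ft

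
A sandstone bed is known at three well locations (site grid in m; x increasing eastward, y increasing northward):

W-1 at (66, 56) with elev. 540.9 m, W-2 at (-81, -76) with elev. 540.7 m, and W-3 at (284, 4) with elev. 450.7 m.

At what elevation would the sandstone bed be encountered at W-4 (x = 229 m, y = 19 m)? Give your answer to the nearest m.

474 m

Let the plane be z = a·x + b·y + c.
W-2−W-1: −147a − 132b = −0.2;  W-3−W-1: 218a − 52b = −90.2.
Solving gives a = −0.32663, b = 0.36527.
Then c = 540.9 − a·66 − b·56 = 542.00.
At (229, 19): z = −74.8 + 6.9 + 542.00 = 474.1 m.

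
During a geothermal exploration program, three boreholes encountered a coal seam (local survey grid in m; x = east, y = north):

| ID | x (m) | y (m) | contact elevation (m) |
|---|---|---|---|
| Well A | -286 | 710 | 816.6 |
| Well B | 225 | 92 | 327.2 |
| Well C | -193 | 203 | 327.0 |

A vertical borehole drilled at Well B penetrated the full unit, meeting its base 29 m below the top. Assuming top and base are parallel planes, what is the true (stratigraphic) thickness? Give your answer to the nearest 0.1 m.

20.0 m

Let the plane be z = a·x + b·y + c.
Well B−Well A: 511a − 618b = −489.4;  Well C−Well A: 93a − 507b = −489.6.
Solving gives a = 0.27007, b = 1.01522.
|∇z| = √(a²+b²) = 1.05053, so dip δ = arctan(1.05053) = 46.41°.
True thickness = vertical thickness × cos δ = 29 × cos 46.41° = 20.0 m.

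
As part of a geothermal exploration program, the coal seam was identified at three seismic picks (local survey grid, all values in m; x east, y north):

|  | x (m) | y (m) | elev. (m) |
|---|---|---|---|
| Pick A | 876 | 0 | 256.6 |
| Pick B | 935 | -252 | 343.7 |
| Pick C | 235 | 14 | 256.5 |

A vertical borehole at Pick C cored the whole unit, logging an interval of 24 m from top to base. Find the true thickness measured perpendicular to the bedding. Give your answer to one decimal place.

22.7 m

Two edge vectors: Pick A→Pick B = (59, -252, 87.1), Pick A→Pick C = (-641, 14, -0.1).
Normal n = (Pick A→Pick B) × (Pick A→Pick C) = (-1194.2, -55825.2, -160706).
So ∂z/∂x = −n_x/n_z = −0.00743 and ∂z/∂y = −n_y/n_z = −0.34737.
|∇z| = √(a²+b²) = 0.34745, so dip δ = arctan(0.34745) = 19.16°.
True thickness = vertical thickness × cos δ = 24 × cos 19.16° = 22.7 m.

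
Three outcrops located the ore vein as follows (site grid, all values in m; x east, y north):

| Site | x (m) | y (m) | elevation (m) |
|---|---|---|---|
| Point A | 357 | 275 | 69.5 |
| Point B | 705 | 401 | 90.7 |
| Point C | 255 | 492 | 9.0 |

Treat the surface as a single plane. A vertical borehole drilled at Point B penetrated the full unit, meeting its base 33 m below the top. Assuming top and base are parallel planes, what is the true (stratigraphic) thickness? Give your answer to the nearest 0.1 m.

Let the plane be z = a·x + b·y + c.
Point B−Point A: 348a + 126b = 21.2;  Point C−Point A: −102a + 217b = −60.5.
Solving gives a = 0.13832, b = −0.21378.
|∇z| = √(a²+b²) = 0.25463, so dip δ = arctan(0.25463) = 14.29°.
True thickness = vertical thickness × cos δ = 33 × cos 14.29° = 32.0 m.

32.0 m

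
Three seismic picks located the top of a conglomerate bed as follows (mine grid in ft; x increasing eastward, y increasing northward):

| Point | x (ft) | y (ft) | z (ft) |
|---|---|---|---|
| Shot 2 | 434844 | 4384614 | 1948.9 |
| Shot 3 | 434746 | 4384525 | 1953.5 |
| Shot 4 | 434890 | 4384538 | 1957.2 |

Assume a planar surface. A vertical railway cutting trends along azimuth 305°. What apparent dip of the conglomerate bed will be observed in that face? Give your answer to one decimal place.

4.5°

Two edge vectors: Shot 2→Shot 3 = (-98, -89, 4.6), Shot 2→Shot 4 = (46, -76, 8.3).
Normal n = (Shot 2→Shot 3) × (Shot 2→Shot 4) = (-389.1, 1025, 11542).
So ∂z/∂x = −n_x/n_z = 0.03371 and ∂z/∂y = −n_y/n_z = −0.08881.
Unit vector along 305° is (sin 305°, cos 305°) = (-0.8192, 0.5736).
Slope in that direction = a·(-0.8192) + b·(0.5736) = −0.07855.
Apparent dip = arctan|0.07855| = 4.5° (true dip is 5.4°, so apparent ≤ true as expected).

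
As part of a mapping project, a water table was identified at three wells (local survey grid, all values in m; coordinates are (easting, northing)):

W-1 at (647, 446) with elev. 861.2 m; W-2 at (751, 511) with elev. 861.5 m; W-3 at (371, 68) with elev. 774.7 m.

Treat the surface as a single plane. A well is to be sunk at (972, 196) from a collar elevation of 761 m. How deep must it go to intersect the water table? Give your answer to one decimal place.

87.8 m

Let the plane be z = a·E + b·N + c.
W-2−W-1: 104a + 65b = 0.3;  W-3−W-1: −276a − 378b = −86.5.
Solving gives a = −0.25777, b = 0.41705.
Then c = 861.2 − a·647 − b·446 = 841.97.
At (972, 196): z_contact = −250.55 + 81.74 + 841.97 = 673.16 m.
Depth below ground = 761 − 673.16 = 87.8 m.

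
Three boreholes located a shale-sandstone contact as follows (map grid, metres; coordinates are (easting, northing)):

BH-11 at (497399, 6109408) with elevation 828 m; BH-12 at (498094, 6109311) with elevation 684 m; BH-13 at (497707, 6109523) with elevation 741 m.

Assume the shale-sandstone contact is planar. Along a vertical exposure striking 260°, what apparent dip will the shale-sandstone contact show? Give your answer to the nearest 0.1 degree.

14.0°

Two edge vectors: BH-11→BH-12 = (695, -97, -144), BH-11→BH-13 = (308, 115, -87).
Normal n = (BH-11→BH-12) × (BH-11→BH-13) = (24999, 16113, 109801).
So ∂z/∂E = −n_x/n_z = −0.22768 and ∂z/∂N = −n_y/n_z = −0.14675.
Unit vector along 260° is (sin 260°, cos 260°) = (-0.9848, -0.1736).
Slope in that direction = a·(-0.9848) + b·(-0.1736) = 0.24970.
Apparent dip = arctan|0.24970| = 14.0° (true dip is 15.2°, so apparent ≤ true as expected).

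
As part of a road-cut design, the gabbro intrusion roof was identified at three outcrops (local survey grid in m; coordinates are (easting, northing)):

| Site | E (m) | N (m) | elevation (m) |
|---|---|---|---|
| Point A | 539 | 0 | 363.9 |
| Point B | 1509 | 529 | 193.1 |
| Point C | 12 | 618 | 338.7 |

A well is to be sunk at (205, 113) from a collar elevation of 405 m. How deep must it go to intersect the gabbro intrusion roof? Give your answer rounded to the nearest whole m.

Two edge vectors: Point A→Point B = (970, 529, -170.8), Point A→Point C = (-527, 618, -25.2).
Normal n = (Point A→Point B) × (Point A→Point C) = (92223.6, 114455.6, 878243).
So ∂z/∂E = −n_x/n_z = −0.10501 and ∂z/∂N = −n_y/n_z = −0.13032.
Intercept c from Point A: 363.9 + 56.60 + 0.00 = 420.50.
At (205, 113): z_contact = −21.5 − 14.7 + 420.50 = 384.2 m.
Depth below ground = 405 − 384.2 = 21 m.

21 m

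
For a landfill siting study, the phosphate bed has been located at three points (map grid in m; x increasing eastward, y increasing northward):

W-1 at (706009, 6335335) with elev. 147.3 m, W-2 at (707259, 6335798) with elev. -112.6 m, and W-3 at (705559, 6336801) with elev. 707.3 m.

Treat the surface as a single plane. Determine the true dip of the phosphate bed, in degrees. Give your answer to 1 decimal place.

23.0°

Two edge vectors: W-1→W-2 = (1250, 463, -259.9), W-1→W-3 = (-450, 1466, 560).
Normal n = (W-1→W-2) × (W-1→W-3) = (640293.4, -583045, 2040850).
So ∂z/∂x = −n_x/n_z = −0.31374 and ∂z/∂y = −n_y/n_z = 0.28569.
Gradient magnitude |∇z| = √(a² + b²) = √(0.09843 + 0.08162) = 0.42432.
True dip = arctan(0.42432) = 23.0°, dipping toward SE (azimuth ≈ 132°).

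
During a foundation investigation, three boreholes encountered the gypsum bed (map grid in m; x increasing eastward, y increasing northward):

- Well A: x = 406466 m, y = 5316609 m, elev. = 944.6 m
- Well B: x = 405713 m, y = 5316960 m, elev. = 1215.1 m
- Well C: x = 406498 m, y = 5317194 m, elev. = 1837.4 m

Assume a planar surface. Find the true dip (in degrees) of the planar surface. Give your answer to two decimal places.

Two edge vectors: Well A→Well B = (-753, 351, 270.5), Well A→Well C = (32, 585, 892.8).
Normal n = (Well A→Well B) × (Well A→Well C) = (155130.3, 680934.4, -451737).
So ∂z/∂x = −n_x/n_z = 0.34341 and ∂z/∂y = −n_y/n_z = 1.50737.
Gradient magnitude |∇z| = √(a² + b²) = √(0.11793 + 2.27216) = 1.54599.
True dip = arctan(1.54599) = 57.10°, dipping toward SSW (azimuth ≈ 193°).

57.10°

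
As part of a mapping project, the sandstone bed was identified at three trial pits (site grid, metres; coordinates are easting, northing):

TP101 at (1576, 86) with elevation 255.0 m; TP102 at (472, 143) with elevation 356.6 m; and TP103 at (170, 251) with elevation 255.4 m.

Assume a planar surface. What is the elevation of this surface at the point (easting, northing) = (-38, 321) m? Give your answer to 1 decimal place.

191.8 m

Two edge vectors: TP101→TP102 = (-1104, 57, 101.6), TP101→TP103 = (-1406, 165, 0.4).
Normal n = (TP101→TP102) × (TP101→TP103) = (-16741.2, -142408, -102018).
So ∂z/∂easting = −n_x/n_z = −0.164100 and ∂z/∂northing = −n_y/n_z = −1.395911.
Intercept c from TP101: 255 + 258.62 + 120.05 = 633.67.
At (-38, 321): z = 6.2 − 448.1 + 633.67 = 191.8 m.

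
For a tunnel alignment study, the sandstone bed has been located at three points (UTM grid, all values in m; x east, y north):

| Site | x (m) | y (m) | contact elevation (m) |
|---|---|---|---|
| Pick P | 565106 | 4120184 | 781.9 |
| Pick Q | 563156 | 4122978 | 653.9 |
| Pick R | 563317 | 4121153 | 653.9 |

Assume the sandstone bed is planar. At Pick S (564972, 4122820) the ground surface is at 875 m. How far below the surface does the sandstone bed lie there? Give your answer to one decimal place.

Let the plane be z = a·x + b·y + c.
Pick Q−Pick P: −1950a + 2794b = −128;  Pick R−Pick P: −1789a + 969b = −128.
Solving gives a = 0.075138730, b = 0.006628677.
Then c = 781.9 − a·565106 − b·4120184 = −68990.82.
At (564972, 4122820): z_contact = 42451.28 + 27328.84 − 68990.82 = 789.30 m.
Depth below ground = 875 − 789.30 = 85.7 m.

85.7 m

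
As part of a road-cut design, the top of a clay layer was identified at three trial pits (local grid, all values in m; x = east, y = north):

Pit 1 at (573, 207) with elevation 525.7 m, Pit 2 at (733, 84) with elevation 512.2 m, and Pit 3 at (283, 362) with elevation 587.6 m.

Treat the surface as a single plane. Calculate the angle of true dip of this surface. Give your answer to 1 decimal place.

36.8°

Two edge vectors: Pit 1→Pit 2 = (160, -123, -13.5), Pit 1→Pit 3 = (-290, 155, 61.9).
Normal n = (Pit 1→Pit 2) × (Pit 1→Pit 3) = (-5521.2, -5989, -10870).
So ∂z/∂x = −n_x/n_z = −0.50793 and ∂z/∂y = −n_y/n_z = −0.55097.
Gradient magnitude |∇z| = √(a² + b²) = √(0.25799 + 0.30356) = 0.74937.
True dip = arctan(0.74937) = 36.8°, dipping toward NE (azimuth ≈ 043°).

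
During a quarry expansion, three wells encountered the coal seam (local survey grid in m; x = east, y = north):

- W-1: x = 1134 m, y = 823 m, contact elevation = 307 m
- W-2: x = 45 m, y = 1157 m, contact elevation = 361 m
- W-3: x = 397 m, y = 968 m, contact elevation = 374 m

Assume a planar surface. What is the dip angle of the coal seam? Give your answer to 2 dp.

22.31°

Let the plane be z = a·x + b·y + c.
W-2−W-1: −1089a + 334b = 54;  W-3−W-1: −737a + 145b = 67.
Solving gives a = −0.16484, b = −0.37579.
Gradient magnitude |∇z| = √(a² + b²) = √(0.02717 + 0.14122) = 0.41036.
True dip = arctan(0.41036) = 22.31°, dipping toward NNE (azimuth ≈ 024°).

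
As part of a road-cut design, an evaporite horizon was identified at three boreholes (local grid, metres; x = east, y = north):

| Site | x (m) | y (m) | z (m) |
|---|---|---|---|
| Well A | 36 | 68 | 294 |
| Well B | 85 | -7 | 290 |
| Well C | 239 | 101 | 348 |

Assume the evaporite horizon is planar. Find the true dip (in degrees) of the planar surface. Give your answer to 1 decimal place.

Two edge vectors: Well A→Well B = (49, -75, -4), Well A→Well C = (203, 33, 54).
Normal n = (Well A→Well B) × (Well A→Well C) = (-3918, -3458, 16842).
So ∂z/∂x = −n_x/n_z = 0.23263 and ∂z/∂y = −n_y/n_z = 0.20532.
Gradient magnitude |∇z| = √(a² + b²) = √(0.05412 + 0.04216) = 0.31028.
True dip = arctan(0.31028) = 17.2°, dipping toward SW (azimuth ≈ 229°).

17.2°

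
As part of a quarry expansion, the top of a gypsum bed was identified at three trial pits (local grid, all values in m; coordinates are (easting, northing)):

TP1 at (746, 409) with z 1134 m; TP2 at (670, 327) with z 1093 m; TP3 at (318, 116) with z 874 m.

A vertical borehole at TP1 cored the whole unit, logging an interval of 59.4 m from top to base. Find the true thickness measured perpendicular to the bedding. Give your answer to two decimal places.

Two edge vectors: TP1→TP2 = (-76, -82, -41), TP1→TP3 = (-428, -293, -260).
Normal n = (TP1→TP2) × (TP1→TP3) = (9307, -2212, -12828).
So ∂z/∂E = −n_x/n_z = 0.72552 and ∂z/∂N = −n_y/n_z = −0.17244.
|∇z| = √(a²+b²) = 0.74573, so dip δ = arctan(0.74573) = 36.71°.
True thickness = vertical thickness × cos δ = 59.4 × cos 36.71° = 47.62 m.

47.62 m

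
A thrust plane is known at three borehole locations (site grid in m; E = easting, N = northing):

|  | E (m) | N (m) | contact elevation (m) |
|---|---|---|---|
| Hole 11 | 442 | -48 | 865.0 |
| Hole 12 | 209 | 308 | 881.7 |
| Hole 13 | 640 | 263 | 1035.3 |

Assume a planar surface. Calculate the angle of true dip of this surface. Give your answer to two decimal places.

26.14°

Two edge vectors: Hole 11→Hole 12 = (-233, 356, 16.7), Hole 11→Hole 13 = (198, 311, 170.3).
Normal n = (Hole 11→Hole 12) × (Hole 11→Hole 13) = (55433.1, 42986.5, -142951).
So ∂z/∂E = −n_x/n_z = 0.38778 and ∂z/∂N = −n_y/n_z = 0.30071.
Gradient magnitude |∇z| = √(a² + b²) = √(0.15037 + 0.09043) = 0.49071.
True dip = arctan(0.49071) = 26.14°, dipping toward SW (azimuth ≈ 232°).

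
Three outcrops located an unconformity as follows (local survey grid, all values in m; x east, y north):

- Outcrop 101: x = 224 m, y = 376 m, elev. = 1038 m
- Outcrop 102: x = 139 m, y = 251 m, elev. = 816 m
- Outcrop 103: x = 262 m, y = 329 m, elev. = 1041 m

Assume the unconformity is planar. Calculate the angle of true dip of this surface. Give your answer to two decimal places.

Let the plane be z = a·x + b·y + c.
Outcrop 102−Outcrop 101: −85a − 125b = −222;  Outcrop 103−Outcrop 101: 38a − 47b = 3.
Solving gives a = 1.23602, b = 0.93551.
Gradient magnitude |∇z| = √(a² + b²) = √(1.52775 + 0.87517) = 1.55013.
True dip = arctan(1.55013) = 57.17°, dipping toward SW (azimuth ≈ 233°).

57.17°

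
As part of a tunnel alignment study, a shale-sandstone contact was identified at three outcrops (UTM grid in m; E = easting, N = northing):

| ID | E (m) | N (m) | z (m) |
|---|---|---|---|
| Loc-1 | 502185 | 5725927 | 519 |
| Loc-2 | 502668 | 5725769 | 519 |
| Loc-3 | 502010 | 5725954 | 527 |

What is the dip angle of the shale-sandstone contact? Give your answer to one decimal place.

Two edge vectors: Loc-1→Loc-2 = (483, -158, 0), Loc-1→Loc-3 = (-175, 27, 8).
Normal n = (Loc-1→Loc-2) × (Loc-1→Loc-3) = (-1264, -3864, -14609).
So ∂z/∂E = −n_x/n_z = −0.08652 and ∂z/∂N = −n_y/n_z = −0.26449.
Gradient magnitude |∇z| = √(a² + b²) = √(0.00749 + 0.06996) = 0.27829.
True dip = arctan(0.27829) = 15.6°, dipping toward NNE (azimuth ≈ 018°).

15.6°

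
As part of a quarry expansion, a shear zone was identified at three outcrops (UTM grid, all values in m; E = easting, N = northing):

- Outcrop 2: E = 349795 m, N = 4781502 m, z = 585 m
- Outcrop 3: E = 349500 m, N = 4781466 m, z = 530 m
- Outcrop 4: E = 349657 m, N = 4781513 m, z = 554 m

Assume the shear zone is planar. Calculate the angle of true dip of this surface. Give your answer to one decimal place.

15.8°

Let the plane be z = a·E + b·N + c.
Outcrop 3−Outcrop 2: −295a − 36b = −55;  Outcrop 4−Outcrop 2: −138a + 11b = −31.
Solving gives a = 0.20955, b = −0.18933.
Gradient magnitude |∇z| = √(a² + b²) = √(0.04391 + 0.03585) = 0.28241.
True dip = arctan(0.28241) = 15.8°, dipping toward NW (azimuth ≈ 312°).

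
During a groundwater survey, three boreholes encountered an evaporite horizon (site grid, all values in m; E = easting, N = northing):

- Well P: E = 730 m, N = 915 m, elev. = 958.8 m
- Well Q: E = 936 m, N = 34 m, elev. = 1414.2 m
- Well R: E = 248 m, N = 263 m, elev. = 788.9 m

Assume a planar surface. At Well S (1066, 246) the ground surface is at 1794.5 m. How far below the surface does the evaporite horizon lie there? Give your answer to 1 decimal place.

Two edge vectors: Well P→Well Q = (206, -881, 455.4), Well P→Well R = (-482, -652, -169.9).
Normal n = (Well P→Well Q) × (Well P→Well R) = (446602.7, -184503.4, -558954).
So ∂z/∂E = −n_x/n_z = 0.798997 and ∂z/∂N = −n_y/n_z = −0.330087.
Intercept c from Well P: 958.8 − 583.27 + 302.03 = 677.56.
At (1066, 246): z_contact = 851.73 − 81.20 + 677.56 = 1448.09 m.
Depth below ground = 1794.5 − 1448.09 = 346.4 m.

346.4 m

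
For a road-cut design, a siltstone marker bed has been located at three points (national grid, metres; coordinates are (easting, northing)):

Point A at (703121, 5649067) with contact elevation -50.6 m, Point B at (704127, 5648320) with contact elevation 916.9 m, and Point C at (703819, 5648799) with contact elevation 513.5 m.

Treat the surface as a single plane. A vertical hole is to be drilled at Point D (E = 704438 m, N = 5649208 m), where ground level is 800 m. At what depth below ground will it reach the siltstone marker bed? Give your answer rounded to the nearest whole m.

Let the plane be z = a·E + b·N + c.
Point B−Point A: 1006a − 747b = 967.5;  Point C−Point A: 698a − 268b = 564.1.
Solving gives a = 0.64374101, b = −0.42824169.
Then c = -50.6 − a·703121 − b·5649067 = 1966487.55.
At (704438, 5649208): z_contact = 453475.6 − 2419226.4 + 1966487.55 = 736.8 m.
Depth below ground = 800 − 736.8 = 63 m.

63 m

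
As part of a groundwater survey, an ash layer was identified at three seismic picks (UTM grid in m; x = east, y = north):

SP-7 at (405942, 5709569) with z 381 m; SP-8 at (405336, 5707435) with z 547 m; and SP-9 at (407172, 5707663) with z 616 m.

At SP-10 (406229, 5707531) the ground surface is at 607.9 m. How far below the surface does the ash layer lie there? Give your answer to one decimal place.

26.0 m

Let the plane be z = a·x + b·y + c.
SP-8−SP-7: −606a − 2134b = 166;  SP-9−SP-7: 1230a − 1906b = 235.
Solving gives a = 0.048968532, b = −0.091693969.
Then c = 381 − a·405942 − b·5709569 = 504035.66.
At (406229, 5707531): z_contact = 19892.44 − 523346.17 + 504035.66 = 581.93 m.
Depth below ground = 607.9 − 581.93 = 26.0 m.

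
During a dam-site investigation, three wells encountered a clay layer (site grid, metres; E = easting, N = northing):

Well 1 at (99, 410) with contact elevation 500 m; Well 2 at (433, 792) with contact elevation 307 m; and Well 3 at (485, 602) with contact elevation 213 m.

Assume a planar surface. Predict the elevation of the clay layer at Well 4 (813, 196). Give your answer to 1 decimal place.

-176.8 m

Two edge vectors: Well 1→Well 2 = (334, 382, -193), Well 1→Well 3 = (386, 192, -287).
Normal n = (Well 1→Well 2) × (Well 1→Well 3) = (-72578, 21360, -83324).
So ∂z/∂E = −n_x/n_z = −0.87103 and ∂z/∂N = −n_y/n_z = 0.25635.
Intercept c from Well 1: 500 + 86.23 − 105.10 = 481.13.
At (813, 196): z = −708.2 + 50.2 + 481.13 = -176.8 m.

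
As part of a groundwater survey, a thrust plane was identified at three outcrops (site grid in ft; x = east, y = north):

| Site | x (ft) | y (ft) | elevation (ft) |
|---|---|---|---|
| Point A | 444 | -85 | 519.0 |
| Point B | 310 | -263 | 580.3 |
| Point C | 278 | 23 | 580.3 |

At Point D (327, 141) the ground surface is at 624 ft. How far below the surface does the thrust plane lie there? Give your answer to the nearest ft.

68 ft

Let the plane be z = a·x + b·y + c.
Point B−Point A: −134a − 178b = 61.3;  Point C−Point A: −166a + 108b = 61.3.
Solving gives a = −0.39827, b = −0.04456.
Then c = 519 − a·444 − b·-85 = 692.04.
At (327, 141): z_contact = −130.2 − 6.3 + 692.04 = 555.5 ft.
Depth below ground = 624 − 555.5 = 68 ft.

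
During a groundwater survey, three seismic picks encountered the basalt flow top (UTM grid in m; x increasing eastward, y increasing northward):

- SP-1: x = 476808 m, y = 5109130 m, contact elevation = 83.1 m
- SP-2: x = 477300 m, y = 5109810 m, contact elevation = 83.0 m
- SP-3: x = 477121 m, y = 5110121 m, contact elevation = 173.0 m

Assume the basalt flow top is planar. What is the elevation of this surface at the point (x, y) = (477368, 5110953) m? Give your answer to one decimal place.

252.0 m

Two edge vectors: SP-1→SP-2 = (492, 680, -0.1), SP-1→SP-3 = (313, 991, 89.9).
Normal n = (SP-1→SP-2) × (SP-1→SP-3) = (61231.1, -44262.1, 274732).
So ∂z/∂x = −n_x/n_z = −0.222875748 and ∂z/∂y = −n_y/n_z = 0.161110100.
Intercept c from SP-1: 83.1 + 106268.94 − 823132.45 = −716780.41.
At (477368, 5110953): z = −106393.8 + 823426.1 − 716780.41 = 252.0 m.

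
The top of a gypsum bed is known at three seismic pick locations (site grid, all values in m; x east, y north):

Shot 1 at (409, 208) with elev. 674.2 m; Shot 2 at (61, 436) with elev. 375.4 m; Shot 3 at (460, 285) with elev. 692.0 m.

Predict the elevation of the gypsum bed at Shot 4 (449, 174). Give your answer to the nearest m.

710 m

Let the plane be z = a·x + b·y + c.
Shot 2−Shot 1: −348a + 228b = −298.8;  Shot 3−Shot 1: 51a + 77b = 17.8.
Solving gives a = 0.70440, b = −0.23538.
Then c = 674.2 − a·409 − b·208 = 435.06.
At (449, 174): z = 316.3 − 41.0 + 435.06 = 710.4 m.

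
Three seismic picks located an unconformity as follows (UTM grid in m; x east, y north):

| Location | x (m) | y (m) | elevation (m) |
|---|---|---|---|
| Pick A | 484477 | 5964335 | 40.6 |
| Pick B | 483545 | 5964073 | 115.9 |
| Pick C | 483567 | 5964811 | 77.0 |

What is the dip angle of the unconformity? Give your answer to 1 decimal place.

4.8°

Let the plane be z = a·x + b·y + c.
Pick B−Pick A: −932a − 262b = 75.3;  Pick C−Pick A: −910a + 476b = 36.4.
Solving gives a = −0.06653, b = −0.05073.
Gradient magnitude |∇z| = √(a² + b²) = √(0.00443 + 0.00257) = 0.08367.
True dip = arctan(0.08367) = 4.8°, dipping toward NE (azimuth ≈ 053°).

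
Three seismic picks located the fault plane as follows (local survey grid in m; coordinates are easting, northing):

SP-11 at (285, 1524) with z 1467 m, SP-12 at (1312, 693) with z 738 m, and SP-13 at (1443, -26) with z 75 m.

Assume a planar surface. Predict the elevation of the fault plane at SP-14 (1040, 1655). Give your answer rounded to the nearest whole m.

Let the plane be z = a·easting + b·northing + c.
SP-12−SP-11: 1027a − 831b = −729;  SP-13−SP-11: 1158a − 1550b = −1392.
Solving gives a = 0.04257, b = 0.92987.
Then c = 1467 − a·285 − b·1524 = 37.74.
At (1040, 1655): z = 44.3 + 1538.9 + 37.74 = 1621.0 m.

1621 m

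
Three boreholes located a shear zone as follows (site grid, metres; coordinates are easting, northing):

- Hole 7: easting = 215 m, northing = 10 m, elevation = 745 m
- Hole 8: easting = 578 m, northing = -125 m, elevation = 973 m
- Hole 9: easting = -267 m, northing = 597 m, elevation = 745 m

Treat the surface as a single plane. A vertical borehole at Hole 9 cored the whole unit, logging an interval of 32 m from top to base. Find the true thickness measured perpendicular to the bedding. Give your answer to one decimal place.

Let the plane be z = a·easting + b·northing + c.
Hole 8−Hole 7: 363a − 135b = 228;  Hole 9−Hole 7: −482a + 587b = 0.
Solving gives a = 0.90423, b = 0.74249.
|∇z| = √(a²+b²) = 1.17001, so dip δ = arctan(1.17001) = 49.48°.
True thickness = vertical thickness × cos δ = 32 × cos 49.48° = 20.8 m.

20.8 m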